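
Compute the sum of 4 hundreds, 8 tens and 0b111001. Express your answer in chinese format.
Convert 4 hundreds, 8 tens (place-value notation) → 4×100 + 8×10 = 480 (decimal)
Convert 0b111001 (binary) → 32 + 16 + 8 + 1 = 57 (decimal)
Compute 480 + 57 = 537
Convert 537 (decimal) → 537 = 5×100 + 3×10 + 7 → 五百三十七 (Chinese numeral)
五百三十七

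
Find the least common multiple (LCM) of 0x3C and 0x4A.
Convert 0x3C (hexadecimal) → 3×16 + 12 = 60 (decimal)
Convert 0x4A (hexadecimal) → 4×16 + 10 = 74 (decimal)
Compute lcm(60, 74) = 2220
2220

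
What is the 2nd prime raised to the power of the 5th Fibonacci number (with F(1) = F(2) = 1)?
Convert the 2nd prime (prime index) → 3 (decimal)
Convert the 5th Fibonacci number (with F(1) = F(2) = 1) (Fibonacci index) → 1, 1, 2, 3, 5 → 5 (decimal)
Compute 3 ^ 5 = 243
243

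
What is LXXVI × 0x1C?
Convert LXXVI (Roman numeral) → 50 + 10 + 10 + 5 + 1 = 76 (decimal)
Convert 0x1C (hexadecimal) → 1×16 + 12 = 28 (decimal)
Compute 76 × 28 = 2128
2128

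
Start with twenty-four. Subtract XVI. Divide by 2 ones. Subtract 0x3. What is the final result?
Convert twenty-four (English words) → 24 (decimal)
Start: 24
Convert XVI (Roman numeral) → 10 + 5 + 1 = 16 (decimal)
24 - 16 = 8
Convert 2 ones (place-value notation) → 2 (decimal)
8 ÷ 2 = 4
Convert 0x3 (hexadecimal) → 3 (decimal)
4 - 3 = 1
1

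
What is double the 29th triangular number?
The 29th triangular number = 29×30/2 = 435
Compute 435 × 2 = 870
870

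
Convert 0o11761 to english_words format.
Convert 0o11761 (octal) → 1×4096 + 1×512 + 7×64 + 6×8 + 1 = 5105 (decimal)
Convert 5105 (decimal) → 5105 = 5×1000 + 1×100 + 5 → five thousand one hundred five (English words)
five thousand one hundred five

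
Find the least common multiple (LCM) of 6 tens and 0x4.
Convert 6 tens (place-value notation) → 6×10 = 60 (decimal)
Convert 0x4 (hexadecimal) → 4 (decimal)
Compute lcm(60, 4) = 60
60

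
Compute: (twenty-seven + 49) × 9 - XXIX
Convert twenty-seven (English words) → 27 (decimal)
Convert XXIX (Roman numeral) → 10 + 10 + 9 = 29 (decimal)
Expression in decimal: (27 + 49) × 9 - 29
Parentheses first: 27 + 49 = 76
Multiply: 76 × 9 = 684
Subtract: 684 - 29 = 655
655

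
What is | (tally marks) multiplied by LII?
Convert | (tally marks) → 1 (decimal)
Convert LII (Roman numeral) → 50 + 1 + 1 = 52 (decimal)
Compute 1 × 52 = 52
52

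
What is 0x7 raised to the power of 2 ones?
Convert 0x7 (hexadecimal) → 7 (decimal)
Convert 2 ones (place-value notation) → 2 (decimal)
Compute 7 ^ 2 = 49
49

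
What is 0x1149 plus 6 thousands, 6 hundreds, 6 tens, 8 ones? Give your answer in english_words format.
Convert 0x1149 (hexadecimal) → 1×4096 + 1×256 + 4×16 + 9 = 4425 (decimal)
Convert 6 thousands, 6 hundreds, 6 tens, 8 ones (place-value notation) → 6×1000 + 6×100 + 6×10 + 8 = 6668 (decimal)
Compute 4425 + 6668 = 11093
Convert 11093 (decimal) → 11093 = 11×1000 + 93 → eleven thousand ninety-three (English words)
eleven thousand ninety-three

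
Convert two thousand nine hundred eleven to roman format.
Convert two thousand nine hundred eleven (English words) → 2×1000 + 9×100 + 11 = 2911 (decimal)
Convert 2911 (decimal) → 2911 = 1000 + 1000 + 900 + 10 + 1 → MMCMXI (Roman numeral)
MMCMXI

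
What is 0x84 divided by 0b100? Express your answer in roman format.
Convert 0x84 (hexadecimal) → 8×16 + 4 = 132 (decimal)
Convert 0b100 (binary) → 4 (decimal)
Compute 132 ÷ 4 = 33
Convert 33 (decimal) → 33 = 10 + 10 + 10 + 1 + 1 + 1 → XXXIII (Roman numeral)
XXXIII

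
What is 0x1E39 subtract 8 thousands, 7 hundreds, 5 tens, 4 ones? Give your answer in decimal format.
Convert 0x1E39 (hexadecimal) → 1×4096 + 14×256 + 3×16 + 9 = 7737 (decimal)
Convert 8 thousands, 7 hundreds, 5 tens, 4 ones (place-value notation) → 8×1000 + 7×100 + 5×10 + 4 = 8754 (decimal)
Compute 7737 - 8754 = -1017
-1017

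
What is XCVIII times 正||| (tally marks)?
Convert XCVIII (Roman numeral) → 90 + 5 + 1 + 1 + 1 = 98 (decimal)
Convert 正||| (tally marks) → 5 + 3 = 8 (decimal)
Compute 98 × 8 = 784
784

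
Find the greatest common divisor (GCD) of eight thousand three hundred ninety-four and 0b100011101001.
Convert eight thousand three hundred ninety-four (English words) → 8×1000 + 3×100 + 94 = 8394 (decimal)
Convert 0b100011101001 (binary) → 2048 + 128 + 64 + 32 + 8 + 1 = 2281 (decimal)
Compute gcd(8394, 2281) = 1
1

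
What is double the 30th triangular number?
The 30th triangular number = 30×31/2 = 465
Compute 465 × 2 = 930
930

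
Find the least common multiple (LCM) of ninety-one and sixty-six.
Convert ninety-one (English words) → 91 (decimal)
Convert sixty-six (English words) → 66 (decimal)
Compute lcm(91, 66) = 6006
6006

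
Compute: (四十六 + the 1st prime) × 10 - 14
Convert 四十六 (Chinese numeral) → 4×10 + 6 = 46 (decimal)
Convert the 1st prime (prime index) → 2 (decimal)
Expression in decimal: (46 + 2) × 10 - 14
Parentheses first: 46 + 2 = 48
Multiply: 48 × 10 = 480
Subtract: 480 - 14 = 466
466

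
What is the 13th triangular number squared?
The 13th triangular number = 13×14/2 = 91
Compute 91² = 91 × 91 = 8281
8281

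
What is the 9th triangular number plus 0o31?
The 9th triangular number = 9×10/2 = 45
Convert 0o31 (octal) → 3×8 + 1 = 25 (decimal)
Compute 45 + 25 = 70
70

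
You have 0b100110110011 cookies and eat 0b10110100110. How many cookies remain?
Convert 0b100110110011 (binary) → 2048 + 256 + 128 + 32 + 16 + 2 + 1 = 2483 (decimal)
Convert 0b10110100110 (binary) → 1024 + 256 + 128 + 32 + 4 + 2 = 1446 (decimal)
Compute 2483 - 1446 = 1037
1037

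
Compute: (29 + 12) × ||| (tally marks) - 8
Convert ||| (tally marks) → 3 (decimal)
Expression in decimal: (29 + 12) × 3 - 8
Parentheses first: 29 + 12 = 41
Multiply: 41 × 3 = 123
Subtract: 123 - 8 = 115
115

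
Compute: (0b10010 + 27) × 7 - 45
Convert 0b10010 (binary) → 16 + 2 = 18 (decimal)
Expression in decimal: (18 + 27) × 7 - 45
Parentheses first: 18 + 27 = 45
Multiply: 45 × 7 = 315
Subtract: 315 - 45 = 270
270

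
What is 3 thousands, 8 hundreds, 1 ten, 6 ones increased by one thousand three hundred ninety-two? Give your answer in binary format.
Convert 3 thousands, 8 hundreds, 1 ten, 6 ones (place-value notation) → 3×1000 + 8×100 + 1×10 + 6 = 3816 (decimal)
Convert one thousand three hundred ninety-two (English words) → 1×1000 + 3×100 + 92 = 1392 (decimal)
Compute 3816 + 1392 = 5208
Convert 5208 (decimal) → 5208 = 4096 + 1024 + 64 + 16 + 8 → 0b1010001011000 (binary)
0b1010001011000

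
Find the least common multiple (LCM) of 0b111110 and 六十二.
Convert 0b111110 (binary) → 32 + 16 + 8 + 4 + 2 = 62 (decimal)
Convert 六十二 (Chinese numeral) → 6×10 + 2 = 62 (decimal)
Compute lcm(62, 62) = 62
62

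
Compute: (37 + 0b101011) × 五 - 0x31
Convert 0b101011 (binary) → 32 + 8 + 2 + 1 = 43 (decimal)
Convert 五 (Chinese numeral) → 5 (decimal)
Convert 0x31 (hexadecimal) → 3×16 + 1 = 49 (decimal)
Expression in decimal: (37 + 43) × 5 - 49
Parentheses first: 37 + 43 = 80
Multiply: 80 × 5 = 400
Subtract: 400 - 49 = 351
351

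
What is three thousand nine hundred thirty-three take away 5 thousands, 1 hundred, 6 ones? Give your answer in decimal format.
Convert three thousand nine hundred thirty-three (English words) → 3×1000 + 9×100 + 33 = 3933 (decimal)
Convert 5 thousands, 1 hundred, 6 ones (place-value notation) → 5×1000 + 1×100 + 6 = 5106 (decimal)
Compute 3933 - 5106 = -1173
-1173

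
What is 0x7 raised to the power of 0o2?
Convert 0x7 (hexadecimal) → 7 (decimal)
Convert 0o2 (octal) → 2 (decimal)
Compute 7 ^ 2 = 49
49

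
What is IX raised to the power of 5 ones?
Convert IX (Roman numeral) → 9 (decimal)
Convert 5 ones (place-value notation) → 5 (decimal)
Compute 9 ^ 5 = 59049
59049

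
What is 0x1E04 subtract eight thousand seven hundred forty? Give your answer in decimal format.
Convert 0x1E04 (hexadecimal) → 1×4096 + 14×256 + 4 = 7684 (decimal)
Convert eight thousand seven hundred forty (English words) → 8×1000 + 7×100 + 40 = 8740 (decimal)
Compute 7684 - 8740 = -1056
-1056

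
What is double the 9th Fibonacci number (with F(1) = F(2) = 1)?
The 9th Fibonacci number (with F(1) = F(2) = 1): 1, 1, 2, 3, 5, 8, 13, 21, 34 → 34
Compute 34 × 2 = 68
68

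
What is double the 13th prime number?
The 13th prime number = 41
Compute 41 × 2 = 82
82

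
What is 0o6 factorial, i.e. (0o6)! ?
Convert 0o6 (octal) → 6 (decimal)
Compute 6! = 720
720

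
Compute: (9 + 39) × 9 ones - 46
Convert 9 ones (place-value notation) → 9 (decimal)
Expression in decimal: (9 + 39) × 9 - 46
Parentheses first: 9 + 39 = 48
Multiply: 48 × 9 = 432
Subtract: 432 - 46 = 386
386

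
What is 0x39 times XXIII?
Convert 0x39 (hexadecimal) → 3×16 + 9 = 57 (decimal)
Convert XXIII (Roman numeral) → 10 + 10 + 1 + 1 + 1 = 23 (decimal)
Compute 57 × 23 = 1311
1311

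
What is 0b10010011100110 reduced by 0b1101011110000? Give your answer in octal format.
Convert 0b10010011100110 (binary) → 8192 + 1024 + 128 + 64 + 32 + 4 + 2 = 9446 (decimal)
Convert 0b1101011110000 (binary) → 4096 + 2048 + 512 + 128 + 64 + 32 + 16 = 6896 (decimal)
Compute 9446 - 6896 = 2550
Convert 2550 (decimal) → 2550 = 4×512 + 7×64 + 6×8 + 6 → 0o4766 (octal)
0o4766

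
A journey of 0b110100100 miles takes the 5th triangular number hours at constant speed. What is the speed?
Convert 0b110100100 (binary) → 256 + 128 + 32 + 4 = 420 (decimal)
Convert the 5th triangular number (triangular index) → 5×6/2 = 15 (decimal)
Compute 420 ÷ 15 = 28
28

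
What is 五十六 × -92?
Convert 五十六 (Chinese numeral) → 5×10 + 6 = 56 (decimal)
Compute 56 × -92 = -5152
-5152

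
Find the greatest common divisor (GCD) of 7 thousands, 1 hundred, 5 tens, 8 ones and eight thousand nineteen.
Convert 7 thousands, 1 hundred, 5 tens, 8 ones (place-value notation) → 7×1000 + 1×100 + 5×10 + 8 = 7158 (decimal)
Convert eight thousand nineteen (English words) → 8×1000 + 19 = 8019 (decimal)
Compute gcd(7158, 8019) = 3
3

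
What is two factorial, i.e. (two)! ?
Convert two (English words) → 2 (decimal)
Compute 2! = 2
2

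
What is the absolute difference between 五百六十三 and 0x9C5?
Convert 五百六十三 (Chinese numeral) → 5×100 + 6×10 + 3 = 563 (decimal)
Convert 0x9C5 (hexadecimal) → 9×256 + 12×16 + 5 = 2501 (decimal)
Compute |563 - 2501| = 1938
1938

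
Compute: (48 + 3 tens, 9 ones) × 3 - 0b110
Convert 3 tens, 9 ones (place-value notation) → 3×10 + 9 = 39 (decimal)
Convert 0b110 (binary) → 4 + 2 = 6 (decimal)
Expression in decimal: (48 + 39) × 3 - 6
Parentheses first: 48 + 39 = 87
Multiply: 87 × 3 = 261
Subtract: 261 - 6 = 255
255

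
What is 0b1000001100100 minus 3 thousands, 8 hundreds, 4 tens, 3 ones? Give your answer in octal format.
Convert 0b1000001100100 (binary) → 4096 + 64 + 32 + 4 = 4196 (decimal)
Convert 3 thousands, 8 hundreds, 4 tens, 3 ones (place-value notation) → 3×1000 + 8×100 + 4×10 + 3 = 3843 (decimal)
Compute 4196 - 3843 = 353
Convert 353 (decimal) → 353 = 5×64 + 4×8 + 1 → 0o541 (octal)
0o541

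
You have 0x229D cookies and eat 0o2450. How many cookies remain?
Convert 0x229D (hexadecimal) → 2×4096 + 2×256 + 9×16 + 13 = 8861 (decimal)
Convert 0o2450 (octal) → 2×512 + 4×64 + 5×8 = 1320 (decimal)
Compute 8861 - 1320 = 7541
7541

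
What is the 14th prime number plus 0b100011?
The 14th prime number = 43
Convert 0b100011 (binary) → 32 + 2 + 1 = 35 (decimal)
Compute 43 + 35 = 78
78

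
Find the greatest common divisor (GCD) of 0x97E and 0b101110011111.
Convert 0x97E (hexadecimal) → 9×256 + 7×16 + 14 = 2430 (decimal)
Convert 0b101110011111 (binary) → 2048 + 512 + 256 + 128 + 16 + 8 + 4 + 2 + 1 = 2975 (decimal)
Compute gcd(2430, 2975) = 5
5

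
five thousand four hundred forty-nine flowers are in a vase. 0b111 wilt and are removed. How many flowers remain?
Convert five thousand four hundred forty-nine (English words) → 5×1000 + 4×100 + 49 = 5449 (decimal)
Convert 0b111 (binary) → 4 + 2 + 1 = 7 (decimal)
Compute 5449 - 7 = 5442
5442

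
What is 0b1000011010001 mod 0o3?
Convert 0b1000011010001 (binary) → 4096 + 128 + 64 + 16 + 1 = 4305 (decimal)
Convert 0o3 (octal) → 3 (decimal)
Compute 4305 mod 3 = 0
0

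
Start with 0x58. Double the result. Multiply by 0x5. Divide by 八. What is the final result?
Convert 0x58 (hexadecimal) → 5×16 + 8 = 88 (decimal)
Start: 88
88 × 2 = 176
Convert 0x5 (hexadecimal) → 5 (decimal)
176 × 5 = 880
Convert 八 (Chinese numeral) → 8 (decimal)
880 ÷ 8 = 110
110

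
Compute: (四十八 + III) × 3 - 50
Convert 四十八 (Chinese numeral) → 4×10 + 8 = 48 (decimal)
Convert III (Roman numeral) → 1 + 1 + 1 = 3 (decimal)
Expression in decimal: (48 + 3) × 3 - 50
Parentheses first: 48 + 3 = 51
Multiply: 51 × 3 = 153
Subtract: 153 - 50 = 103
103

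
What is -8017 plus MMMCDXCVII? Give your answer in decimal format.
Convert MMMCDXCVII (Roman numeral) → 1000 + 1000 + 1000 + 400 + 90 + 5 + 1 + 1 = 3497 (decimal)
Compute -8017 + 3497 = -4520
-4520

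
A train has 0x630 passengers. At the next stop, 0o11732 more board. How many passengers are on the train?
Convert 0x630 (hexadecimal) → 6×256 + 3×16 = 1584 (decimal)
Convert 0o11732 (octal) → 1×4096 + 1×512 + 7×64 + 3×8 + 2 = 5082 (decimal)
Compute 1584 + 5082 = 6666
6666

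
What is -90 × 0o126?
Convert 0o126 (octal) → 1×64 + 2×8 + 6 = 86 (decimal)
Compute -90 × 86 = -7740
-7740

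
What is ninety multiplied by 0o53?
Convert ninety (English words) → 90 (decimal)
Convert 0o53 (octal) → 5×8 + 3 = 43 (decimal)
Compute 90 × 43 = 3870
3870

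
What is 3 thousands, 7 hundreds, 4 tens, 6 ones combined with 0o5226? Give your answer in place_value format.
Convert 3 thousands, 7 hundreds, 4 tens, 6 ones (place-value notation) → 3×1000 + 7×100 + 4×10 + 6 = 3746 (decimal)
Convert 0o5226 (octal) → 5×512 + 2×64 + 2×8 + 6 = 2710 (decimal)
Compute 3746 + 2710 = 6456
Convert 6456 (decimal) → 6456 = 6×1000 + 4×100 + 5×10 + 6 → 6 thousands, 4 hundreds, 5 tens, 6 ones (place-value notation)
6 thousands, 4 hundreds, 5 tens, 6 ones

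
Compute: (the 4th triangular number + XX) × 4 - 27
Convert the 4th triangular number (triangular index) → 4×5/2 = 10 (decimal)
Convert XX (Roman numeral) → 10 + 10 = 20 (decimal)
Expression in decimal: (10 + 20) × 4 - 27
Parentheses first: 10 + 20 = 30
Multiply: 30 × 4 = 120
Subtract: 120 - 27 = 93
93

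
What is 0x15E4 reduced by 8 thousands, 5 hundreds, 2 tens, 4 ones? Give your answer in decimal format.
Convert 0x15E4 (hexadecimal) → 1×4096 + 5×256 + 14×16 + 4 = 5604 (decimal)
Convert 8 thousands, 5 hundreds, 2 tens, 4 ones (place-value notation) → 8×1000 + 5×100 + 2×10 + 4 = 8524 (decimal)
Compute 5604 - 8524 = -2920
-2920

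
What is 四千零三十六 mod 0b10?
Convert 四千零三十六 (Chinese numeral) → 4×1000 + 3×10 + 6 = 4036 (decimal)
Convert 0b10 (binary) → 2 (decimal)
Compute 4036 mod 2 = 0
0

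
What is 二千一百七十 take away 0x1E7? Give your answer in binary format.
Convert 二千一百七十 (Chinese numeral) → 2×1000 + 1×100 + 7×10 = 2170 (decimal)
Convert 0x1E7 (hexadecimal) → 1×256 + 14×16 + 7 = 487 (decimal)
Compute 2170 - 487 = 1683
Convert 1683 (decimal) → 1683 = 1024 + 512 + 128 + 16 + 2 + 1 → 0b11010010011 (binary)
0b11010010011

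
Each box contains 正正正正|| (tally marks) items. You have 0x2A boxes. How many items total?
Convert 正正正正|| (tally marks) → 5 + 5 + 5 + 5 + 2 = 22 (decimal)
Convert 0x2A (hexadecimal) → 2×16 + 10 = 42 (decimal)
Compute 22 × 42 = 924
924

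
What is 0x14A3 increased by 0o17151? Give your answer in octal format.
Convert 0x14A3 (hexadecimal) → 1×4096 + 4×256 + 10×16 + 3 = 5283 (decimal)
Convert 0o17151 (octal) → 1×4096 + 7×512 + 1×64 + 5×8 + 1 = 7785 (decimal)
Compute 5283 + 7785 = 13068
Convert 13068 (decimal) → 13068 = 3×4096 + 1×512 + 4×64 + 1×8 + 4 → 0o31414 (octal)
0o31414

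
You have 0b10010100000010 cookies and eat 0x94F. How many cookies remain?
Convert 0b10010100000010 (binary) → 8192 + 1024 + 256 + 2 = 9474 (decimal)
Convert 0x94F (hexadecimal) → 9×256 + 4×16 + 15 = 2383 (decimal)
Compute 9474 - 2383 = 7091
7091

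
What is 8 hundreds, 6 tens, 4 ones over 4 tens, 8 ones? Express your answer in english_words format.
Convert 8 hundreds, 6 tens, 4 ones (place-value notation) → 8×100 + 6×10 + 4 = 864 (decimal)
Convert 4 tens, 8 ones (place-value notation) → 4×10 + 8 = 48 (decimal)
Compute 864 ÷ 48 = 18
Convert 18 (decimal) → eighteen (English words)
eighteen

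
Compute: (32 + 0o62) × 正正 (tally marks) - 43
Convert 0o62 (octal) → 6×8 + 2 = 50 (decimal)
Convert 正正 (tally marks) → 5 + 5 = 10 (decimal)
Expression in decimal: (32 + 50) × 10 - 43
Parentheses first: 32 + 50 = 82
Multiply: 82 × 10 = 820
Subtract: 820 - 43 = 777
777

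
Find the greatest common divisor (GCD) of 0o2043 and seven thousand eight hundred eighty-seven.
Convert 0o2043 (octal) → 2×512 + 4×8 + 3 = 1059 (decimal)
Convert seven thousand eight hundred eighty-seven (English words) → 7×1000 + 8×100 + 87 = 7887 (decimal)
Compute gcd(1059, 7887) = 3
3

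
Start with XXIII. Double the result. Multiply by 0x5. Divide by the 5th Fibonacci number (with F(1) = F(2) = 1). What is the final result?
Convert XXIII (Roman numeral) → 10 + 10 + 1 + 1 + 1 = 23 (decimal)
Start: 23
23 × 2 = 46
Convert 0x5 (hexadecimal) → 5 (decimal)
46 × 5 = 230
Convert the 5th Fibonacci number (with F(1) = F(2) = 1) (Fibonacci index) → 1, 1, 2, 3, 5 → 5 (decimal)
230 ÷ 5 = 46
46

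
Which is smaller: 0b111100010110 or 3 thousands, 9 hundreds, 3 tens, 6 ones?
Convert 0b111100010110 (binary) → 2048 + 1024 + 512 + 256 + 16 + 4 + 2 = 3862 (decimal)
Convert 3 thousands, 9 hundreds, 3 tens, 6 ones (place-value notation) → 3×1000 + 9×100 + 3×10 + 6 = 3936 (decimal)
Compare 3862 vs 3936: smaller = 3862
3862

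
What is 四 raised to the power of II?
Convert 四 (Chinese numeral) → 4 (decimal)
Convert II (Roman numeral) → 1 + 1 = 2 (decimal)
Compute 4 ^ 2 = 16
16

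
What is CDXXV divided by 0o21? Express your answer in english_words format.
Convert CDXXV (Roman numeral) → 400 + 10 + 10 + 5 = 425 (decimal)
Convert 0o21 (octal) → 2×8 + 1 = 17 (decimal)
Compute 425 ÷ 17 = 25
Convert 25 (decimal) → twenty-five (English words)
twenty-five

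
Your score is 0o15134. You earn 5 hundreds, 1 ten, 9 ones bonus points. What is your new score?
Convert 0o15134 (octal) → 1×4096 + 5×512 + 1×64 + 3×8 + 4 = 6748 (decimal)
Convert 5 hundreds, 1 ten, 9 ones (place-value notation) → 5×100 + 1×10 + 9 = 519 (decimal)
Compute 6748 + 519 = 7267
7267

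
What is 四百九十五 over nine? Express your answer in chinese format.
Convert 四百九十五 (Chinese numeral) → 4×100 + 9×10 + 5 = 495 (decimal)
Convert nine (English words) → 9 (decimal)
Compute 495 ÷ 9 = 55
Convert 55 (decimal) → 55 = 5×10 + 5 → 五十五 (Chinese numeral)
五十五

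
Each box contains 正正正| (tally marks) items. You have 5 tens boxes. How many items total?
Convert 正正正| (tally marks) → 5 + 5 + 5 + 1 = 16 (decimal)
Convert 5 tens (place-value notation) → 5×10 = 50 (decimal)
Compute 16 × 50 = 800
800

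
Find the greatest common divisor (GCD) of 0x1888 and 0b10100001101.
Convert 0x1888 (hexadecimal) → 1×4096 + 8×256 + 8×16 + 8 = 6280 (decimal)
Convert 0b10100001101 (binary) → 1024 + 256 + 8 + 4 + 1 = 1293 (decimal)
Compute gcd(6280, 1293) = 1
1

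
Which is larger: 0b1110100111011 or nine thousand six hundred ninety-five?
Convert 0b1110100111011 (binary) → 4096 + 2048 + 1024 + 256 + 32 + 16 + 8 + 2 + 1 = 7483 (decimal)
Convert nine thousand six hundred ninety-five (English words) → 9×1000 + 6×100 + 95 = 9695 (decimal)
Compare 7483 vs 9695: larger = 9695
9695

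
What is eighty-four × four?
Convert eighty-four (English words) → 84 (decimal)
Convert four (English words) → 4 (decimal)
Compute 84 × 4 = 336
336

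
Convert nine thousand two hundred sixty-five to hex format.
Convert nine thousand two hundred sixty-five (English words) → 9×1000 + 2×100 + 65 = 9265 (decimal)
Convert 9265 (decimal) → 9265 = 2×4096 + 4×256 + 3×16 + 1 → 0x2431 (hexadecimal)
0x2431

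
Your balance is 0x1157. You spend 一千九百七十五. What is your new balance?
Convert 0x1157 (hexadecimal) → 1×4096 + 1×256 + 5×16 + 7 = 4439 (decimal)
Convert 一千九百七十五 (Chinese numeral) → 1×1000 + 9×100 + 7×10 + 5 = 1975 (decimal)
Compute 4439 - 1975 = 2464
2464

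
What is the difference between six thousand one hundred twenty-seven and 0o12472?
Convert six thousand one hundred twenty-seven (English words) → 6×1000 + 1×100 + 27 = 6127 (decimal)
Convert 0o12472 (octal) → 1×4096 + 2×512 + 4×64 + 7×8 + 2 = 5434 (decimal)
Difference: |6127 - 5434| = 693
693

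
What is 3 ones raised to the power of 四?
Convert 3 ones (place-value notation) → 3 (decimal)
Convert 四 (Chinese numeral) → 4 (decimal)
Compute 3 ^ 4 = 81
81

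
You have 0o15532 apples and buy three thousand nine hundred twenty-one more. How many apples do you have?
Convert 0o15532 (octal) → 1×4096 + 5×512 + 5×64 + 3×8 + 2 = 7002 (decimal)
Convert three thousand nine hundred twenty-one (English words) → 3×1000 + 9×100 + 21 = 3921 (decimal)
Compute 7002 + 3921 = 10923
10923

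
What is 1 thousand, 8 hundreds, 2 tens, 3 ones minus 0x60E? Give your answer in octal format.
Convert 1 thousand, 8 hundreds, 2 tens, 3 ones (place-value notation) → 1×1000 + 8×100 + 2×10 + 3 = 1823 (decimal)
Convert 0x60E (hexadecimal) → 6×256 + 14 = 1550 (decimal)
Compute 1823 - 1550 = 273
Convert 273 (decimal) → 273 = 4×64 + 2×8 + 1 → 0o421 (octal)
0o421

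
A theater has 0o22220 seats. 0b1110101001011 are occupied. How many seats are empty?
Convert 0o22220 (octal) → 2×4096 + 2×512 + 2×64 + 2×8 = 9360 (decimal)
Convert 0b1110101001011 (binary) → 4096 + 2048 + 1024 + 256 + 64 + 8 + 2 + 1 = 7499 (decimal)
Compute 9360 - 7499 = 1861
1861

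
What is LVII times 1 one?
Convert LVII (Roman numeral) → 50 + 5 + 1 + 1 = 57 (decimal)
Convert 1 one (place-value notation) → 1 (decimal)
Compute 57 × 1 = 57
57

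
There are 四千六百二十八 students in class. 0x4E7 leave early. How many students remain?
Convert 四千六百二十八 (Chinese numeral) → 4×1000 + 6×100 + 2×10 + 8 = 4628 (decimal)
Convert 0x4E7 (hexadecimal) → 4×256 + 14×16 + 7 = 1255 (decimal)
Compute 4628 - 1255 = 3373
3373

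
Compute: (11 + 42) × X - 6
Convert X (Roman numeral) → 10 (decimal)
Expression in decimal: (11 + 42) × 10 - 6
Parentheses first: 11 + 42 = 53
Multiply: 53 × 10 = 530
Subtract: 530 - 6 = 524
524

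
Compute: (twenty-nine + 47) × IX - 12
Convert twenty-nine (English words) → 29 (decimal)
Convert IX (Roman numeral) → 9 (decimal)
Expression in decimal: (29 + 47) × 9 - 12
Parentheses first: 29 + 47 = 76
Multiply: 76 × 9 = 684
Subtract: 684 - 12 = 672
672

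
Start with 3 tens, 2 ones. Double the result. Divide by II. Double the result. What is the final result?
Convert 3 tens, 2 ones (place-value notation) → 3×10 + 2 = 32 (decimal)
Start: 32
32 × 2 = 64
Convert II (Roman numeral) → 1 + 1 = 2 (decimal)
64 ÷ 2 = 32
32 × 2 = 64
64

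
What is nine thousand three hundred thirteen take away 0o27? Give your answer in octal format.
Convert nine thousand three hundred thirteen (English words) → 9×1000 + 3×100 + 13 = 9313 (decimal)
Convert 0o27 (octal) → 2×8 + 7 = 23 (decimal)
Compute 9313 - 23 = 9290
Convert 9290 (decimal) → 9290 = 2×4096 + 2×512 + 1×64 + 1×8 + 2 → 0o22112 (octal)
0o22112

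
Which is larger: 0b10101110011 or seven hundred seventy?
Convert 0b10101110011 (binary) → 1024 + 256 + 64 + 32 + 16 + 2 + 1 = 1395 (decimal)
Convert seven hundred seventy (English words) → 7×100 + 70 = 770 (decimal)
Compare 1395 vs 770: larger = 1395
1395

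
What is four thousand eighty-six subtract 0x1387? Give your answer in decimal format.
Convert four thousand eighty-six (English words) → 4×1000 + 86 = 4086 (decimal)
Convert 0x1387 (hexadecimal) → 1×4096 + 3×256 + 8×16 + 7 = 4999 (decimal)
Compute 4086 - 4999 = -913
-913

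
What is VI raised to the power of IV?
Convert VI (Roman numeral) → 5 + 1 = 6 (decimal)
Convert IV (Roman numeral) → 4 (decimal)
Compute 6 ^ 4 = 1296
1296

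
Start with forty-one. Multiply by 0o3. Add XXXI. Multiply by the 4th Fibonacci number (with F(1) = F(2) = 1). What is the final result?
Convert forty-one (English words) → 41 (decimal)
Start: 41
Convert 0o3 (octal) → 3 (decimal)
41 × 3 = 123
Convert XXXI (Roman numeral) → 10 + 10 + 10 + 1 = 31 (decimal)
123 + 31 = 154
Convert the 4th Fibonacci number (with F(1) = F(2) = 1) (Fibonacci index) → 1, 1, 2, 3 → 3 (decimal)
154 × 3 = 462
462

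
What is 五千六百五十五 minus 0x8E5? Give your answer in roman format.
Convert 五千六百五十五 (Chinese numeral) → 5×1000 + 6×100 + 5×10 + 5 = 5655 (decimal)
Convert 0x8E5 (hexadecimal) → 8×256 + 14×16 + 5 = 2277 (decimal)
Compute 5655 - 2277 = 3378
Convert 3378 (decimal) → 3378 = 1000 + 1000 + 1000 + 100 + 100 + 100 + 50 + 10 + 10 + 5 + 1 + 1 + 1 → MMMCCCLXXVIII (Roman numeral)
MMMCCCLXXVIII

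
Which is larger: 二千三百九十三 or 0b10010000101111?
Convert 二千三百九十三 (Chinese numeral) → 2×1000 + 3×100 + 9×10 + 3 = 2393 (decimal)
Convert 0b10010000101111 (binary) → 8192 + 1024 + 32 + 8 + 4 + 2 + 1 = 9263 (decimal)
Compare 2393 vs 9263: larger = 9263
9263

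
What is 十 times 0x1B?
Convert 十 (Chinese numeral) → 1×10 = 10 (decimal)
Convert 0x1B (hexadecimal) → 1×16 + 11 = 27 (decimal)
Compute 10 × 27 = 270
270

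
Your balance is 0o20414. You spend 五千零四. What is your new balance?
Convert 0o20414 (octal) → 2×4096 + 4×64 + 1×8 + 4 = 8460 (decimal)
Convert 五千零四 (Chinese numeral) → 5×1000 + 4 = 5004 (decimal)
Compute 8460 - 5004 = 3456
3456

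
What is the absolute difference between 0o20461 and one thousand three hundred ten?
Convert 0o20461 (octal) → 2×4096 + 4×64 + 6×8 + 1 = 8497 (decimal)
Convert one thousand three hundred ten (English words) → 1×1000 + 3×100 + 10 = 1310 (decimal)
Compute |8497 - 1310| = 7187
7187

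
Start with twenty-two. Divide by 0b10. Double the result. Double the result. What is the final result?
Convert twenty-two (English words) → 22 (decimal)
Start: 22
Convert 0b10 (binary) → 2 (decimal)
22 ÷ 2 = 11
11 × 2 = 22
22 × 2 = 44
44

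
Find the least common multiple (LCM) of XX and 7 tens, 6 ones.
Convert XX (Roman numeral) → 10 + 10 = 20 (decimal)
Convert 7 tens, 6 ones (place-value notation) → 7×10 + 6 = 76 (decimal)
Compute lcm(20, 76) = 380
380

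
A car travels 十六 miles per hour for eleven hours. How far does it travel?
Convert 十六 (Chinese numeral) → 1×10 + 6 = 16 (decimal)
Convert eleven (English words) → 11 (decimal)
Compute 16 × 11 = 176
176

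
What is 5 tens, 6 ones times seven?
Convert 5 tens, 6 ones (place-value notation) → 5×10 + 6 = 56 (decimal)
Convert seven (English words) → 7 (decimal)
Compute 56 × 7 = 392
392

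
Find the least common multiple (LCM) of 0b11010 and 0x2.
Convert 0b11010 (binary) → 16 + 8 + 2 = 26 (decimal)
Convert 0x2 (hexadecimal) → 2 (decimal)
Compute lcm(26, 2) = 26
26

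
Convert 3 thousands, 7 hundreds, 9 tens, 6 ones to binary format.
Convert 3 thousands, 7 hundreds, 9 tens, 6 ones (place-value notation) → 3×1000 + 7×100 + 9×10 + 6 = 3796 (decimal)
Convert 3796 (decimal) → 3796 = 2048 + 1024 + 512 + 128 + 64 + 16 + 4 → 0b111011010100 (binary)
0b111011010100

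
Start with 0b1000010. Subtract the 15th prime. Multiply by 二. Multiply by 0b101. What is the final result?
Convert 0b1000010 (binary) → 64 + 2 = 66 (decimal)
Start: 66
Convert the 15th prime (prime index) → 47 (decimal)
66 - 47 = 19
Convert 二 (Chinese numeral) → 2 (decimal)
19 × 2 = 38
Convert 0b101 (binary) → 4 + 1 = 5 (decimal)
38 × 5 = 190
190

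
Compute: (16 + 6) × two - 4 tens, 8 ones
Convert two (English words) → 2 (decimal)
Convert 4 tens, 8 ones (place-value notation) → 4×10 + 8 = 48 (decimal)
Expression in decimal: (16 + 6) × 2 - 48
Parentheses first: 16 + 6 = 22
Multiply: 22 × 2 = 44
Subtract: 44 - 48 = -4
-4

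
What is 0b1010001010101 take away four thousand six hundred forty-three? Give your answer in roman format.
Convert 0b1010001010101 (binary) → 4096 + 1024 + 64 + 16 + 4 + 1 = 5205 (decimal)
Convert four thousand six hundred forty-three (English words) → 4×1000 + 6×100 + 43 = 4643 (decimal)
Compute 5205 - 4643 = 562
Convert 562 (decimal) → 562 = 500 + 50 + 10 + 1 + 1 → DLXII (Roman numeral)
DLXII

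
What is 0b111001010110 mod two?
Convert 0b111001010110 (binary) → 2048 + 1024 + 512 + 64 + 16 + 4 + 2 = 3670 (decimal)
Convert two (English words) → 2 (decimal)
Compute 3670 mod 2 = 0
0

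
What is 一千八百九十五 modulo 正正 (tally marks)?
Convert 一千八百九十五 (Chinese numeral) → 1×1000 + 8×100 + 9×10 + 5 = 1895 (decimal)
Convert 正正 (tally marks) → 5 + 5 = 10 (decimal)
Compute 1895 mod 10 = 5
5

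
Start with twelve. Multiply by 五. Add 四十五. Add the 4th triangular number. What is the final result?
Convert twelve (English words) → 12 (decimal)
Start: 12
Convert 五 (Chinese numeral) → 5 (decimal)
12 × 5 = 60
Convert 四十五 (Chinese numeral) → 4×10 + 5 = 45 (decimal)
60 + 45 = 105
Convert the 4th triangular number (triangular index) → 4×5/2 = 10 (decimal)
105 + 10 = 115
115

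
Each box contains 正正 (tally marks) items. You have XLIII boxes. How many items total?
Convert 正正 (tally marks) → 5 + 5 = 10 (decimal)
Convert XLIII (Roman numeral) → 40 + 1 + 1 + 1 = 43 (decimal)
Compute 10 × 43 = 430
430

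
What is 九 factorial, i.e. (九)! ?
Convert 九 (Chinese numeral) → 9 (decimal)
Compute 9! = 362880
362880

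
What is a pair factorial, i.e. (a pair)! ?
Convert a pair (colloquial) → 2 (decimal)
Compute 2! = 2
2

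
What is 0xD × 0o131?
Convert 0xD (hexadecimal) → 13 (decimal)
Convert 0o131 (octal) → 1×64 + 3×8 + 1 = 89 (decimal)
Compute 13 × 89 = 1157
1157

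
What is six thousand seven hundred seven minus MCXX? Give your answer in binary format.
Convert six thousand seven hundred seven (English words) → 6×1000 + 7×100 + 7 = 6707 (decimal)
Convert MCXX (Roman numeral) → 1000 + 100 + 10 + 10 = 1120 (decimal)
Compute 6707 - 1120 = 5587
Convert 5587 (decimal) → 5587 = 4096 + 1024 + 256 + 128 + 64 + 16 + 2 + 1 → 0b1010111010011 (binary)
0b1010111010011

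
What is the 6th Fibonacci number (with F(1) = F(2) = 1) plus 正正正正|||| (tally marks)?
The 6th Fibonacci number (with F(1) = F(2) = 1): 1, 1, 2, 3, 5, 8 → 8
Convert 正正正正|||| (tally marks) → 5 + 5 + 5 + 5 + 4 = 24 (decimal)
Compute 8 + 24 = 32
32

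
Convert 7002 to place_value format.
Convert 7002 (decimal) → 7002 = 7×1000 + 2 → 7 thousands, 2 ones (place-value notation)
7 thousands, 2 ones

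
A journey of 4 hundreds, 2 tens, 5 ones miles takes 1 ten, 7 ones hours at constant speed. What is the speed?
Convert 4 hundreds, 2 tens, 5 ones (place-value notation) → 4×100 + 2×10 + 5 = 425 (decimal)
Convert 1 ten, 7 ones (place-value notation) → 1×10 + 7 = 17 (decimal)
Compute 425 ÷ 17 = 25
25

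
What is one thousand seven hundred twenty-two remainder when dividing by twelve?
Convert one thousand seven hundred twenty-two (English words) → 1×1000 + 7×100 + 22 = 1722 (decimal)
Convert twelve (English words) → 12 (decimal)
Compute 1722 mod 12 = 6
6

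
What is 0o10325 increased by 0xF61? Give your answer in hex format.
Convert 0o10325 (octal) → 1×4096 + 3×64 + 2×8 + 5 = 4309 (decimal)
Convert 0xF61 (hexadecimal) → 15×256 + 6×16 + 1 = 3937 (decimal)
Compute 4309 + 3937 = 8246
Convert 8246 (decimal) → 8246 = 2×4096 + 3×16 + 6 → 0x2036 (hexadecimal)
0x2036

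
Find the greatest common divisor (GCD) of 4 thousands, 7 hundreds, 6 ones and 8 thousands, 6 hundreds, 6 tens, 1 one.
Convert 4 thousands, 7 hundreds, 6 ones (place-value notation) → 4×1000 + 7×100 + 6 = 4706 (decimal)
Convert 8 thousands, 6 hundreds, 6 tens, 1 one (place-value notation) → 8×1000 + 6×100 + 6×10 + 1 = 8661 (decimal)
Compute gcd(4706, 8661) = 1
1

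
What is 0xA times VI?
Convert 0xA (hexadecimal) → 10 (decimal)
Convert VI (Roman numeral) → 5 + 1 = 6 (decimal)
Compute 10 × 6 = 60
60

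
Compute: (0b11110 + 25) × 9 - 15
Convert 0b11110 (binary) → 16 + 8 + 4 + 2 = 30 (decimal)
Expression in decimal: (30 + 25) × 9 - 15
Parentheses first: 30 + 25 = 55
Multiply: 55 × 9 = 495
Subtract: 495 - 15 = 480
480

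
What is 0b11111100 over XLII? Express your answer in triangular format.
Convert 0b11111100 (binary) → 128 + 64 + 32 + 16 + 8 + 4 = 252 (decimal)
Convert XLII (Roman numeral) → 40 + 1 + 1 = 42 (decimal)
Compute 252 ÷ 42 = 6
Convert 6 (decimal) → 6 = 3×4/2 → the 3rd triangular number (triangular index)
the 3rd triangular number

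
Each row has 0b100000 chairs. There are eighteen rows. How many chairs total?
Convert 0b100000 (binary) → 32 (decimal)
Convert eighteen (English words) → 18 (decimal)
Compute 32 × 18 = 576
576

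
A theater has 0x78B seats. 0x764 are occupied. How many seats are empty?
Convert 0x78B (hexadecimal) → 7×256 + 8×16 + 11 = 1931 (decimal)
Convert 0x764 (hexadecimal) → 7×256 + 6×16 + 4 = 1892 (decimal)
Compute 1931 - 1892 = 39
39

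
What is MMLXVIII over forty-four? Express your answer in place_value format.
Convert MMLXVIII (Roman numeral) → 1000 + 1000 + 50 + 10 + 5 + 1 + 1 + 1 = 2068 (decimal)
Convert forty-four (English words) → 44 (decimal)
Compute 2068 ÷ 44 = 47
Convert 47 (decimal) → 47 = 4×10 + 7 → 4 tens, 7 ones (place-value notation)
4 tens, 7 ones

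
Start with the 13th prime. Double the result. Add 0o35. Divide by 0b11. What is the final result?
Convert the 13th prime (prime index) → 41 (decimal)
Start: 41
41 × 2 = 82
Convert 0o35 (octal) → 3×8 + 5 = 29 (decimal)
82 + 29 = 111
Convert 0b11 (binary) → 2 + 1 = 3 (decimal)
111 ÷ 3 = 37
37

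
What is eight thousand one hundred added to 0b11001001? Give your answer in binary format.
Convert eight thousand one hundred (English words) → 8×1000 + 1×100 = 8100 (decimal)
Convert 0b11001001 (binary) → 128 + 64 + 8 + 1 = 201 (decimal)
Compute 8100 + 201 = 8301
Convert 8301 (decimal) → 8301 = 8192 + 64 + 32 + 8 + 4 + 1 → 0b10000001101101 (binary)
0b10000001101101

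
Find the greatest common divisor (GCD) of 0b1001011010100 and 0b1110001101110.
Convert 0b1001011010100 (binary) → 4096 + 512 + 128 + 64 + 16 + 4 = 4820 (decimal)
Convert 0b1110001101110 (binary) → 4096 + 2048 + 1024 + 64 + 32 + 8 + 4 + 2 = 7278 (decimal)
Compute gcd(4820, 7278) = 2
2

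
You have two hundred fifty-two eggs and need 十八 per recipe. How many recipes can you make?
Convert two hundred fifty-two (English words) → 2×100 + 52 = 252 (decimal)
Convert 十八 (Chinese numeral) → 1×10 + 8 = 18 (decimal)
Compute 252 ÷ 18 = 14
14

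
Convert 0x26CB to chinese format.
Convert 0x26CB (hexadecimal) → 2×4096 + 6×256 + 12×16 + 11 = 9931 (decimal)
Convert 9931 (decimal) → 9931 = 9×1000 + 9×100 + 3×10 + 1 → 九千九百三十一 (Chinese numeral)
九千九百三十一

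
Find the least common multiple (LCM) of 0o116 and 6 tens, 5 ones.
Convert 0o116 (octal) → 1×64 + 1×8 + 6 = 78 (decimal)
Convert 6 tens, 5 ones (place-value notation) → 6×10 + 5 = 65 (decimal)
Compute lcm(78, 65) = 390
390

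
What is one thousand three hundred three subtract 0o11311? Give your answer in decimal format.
Convert one thousand three hundred three (English words) → 1×1000 + 3×100 + 3 = 1303 (decimal)
Convert 0o11311 (octal) → 1×4096 + 1×512 + 3×64 + 1×8 + 1 = 4809 (decimal)
Compute 1303 - 4809 = -3506
-3506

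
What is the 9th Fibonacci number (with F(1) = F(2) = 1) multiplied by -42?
Convert the 9th Fibonacci number (with F(1) = F(2) = 1) (Fibonacci index) → 1, 1, 2, 3, 5, 8, 13, 21, 34 → 34 (decimal)
Compute 34 × -42 = -1428
-1428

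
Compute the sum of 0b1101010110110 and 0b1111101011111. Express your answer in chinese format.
Convert 0b1101010110110 (binary) → 4096 + 2048 + 512 + 128 + 32 + 16 + 4 + 2 = 6838 (decimal)
Convert 0b1111101011111 (binary) → 4096 + 2048 + 1024 + 512 + 256 + 64 + 16 + 8 + 4 + 2 + 1 = 8031 (decimal)
Compute 6838 + 8031 = 14869
Convert 14869 (decimal) → 14869 = 1×10000 + 4×1000 + 8×100 + 6×10 + 9 → 一万四千八百六十九 (Chinese numeral)
一万四千八百六十九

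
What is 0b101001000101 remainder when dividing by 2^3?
Convert 0b101001000101 (binary) → 2048 + 512 + 64 + 4 + 1 = 2629 (decimal)
Convert 2^3 (power) → 8 (decimal)
Compute 2629 mod 8 = 5
5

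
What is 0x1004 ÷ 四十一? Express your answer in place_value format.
Convert 0x1004 (hexadecimal) → 1×4096 + 4 = 4100 (decimal)
Convert 四十一 (Chinese numeral) → 4×10 + 1 = 41 (decimal)
Compute 4100 ÷ 41 = 100
Convert 100 (decimal) → 100 = 1×100 → 1 hundred (place-value notation)
1 hundred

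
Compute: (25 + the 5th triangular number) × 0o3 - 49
Convert the 5th triangular number (triangular index) → 5×6/2 = 15 (decimal)
Convert 0o3 (octal) → 3 (decimal)
Expression in decimal: (25 + 15) × 3 - 49
Parentheses first: 25 + 15 = 40
Multiply: 40 × 3 = 120
Subtract: 120 - 49 = 71
71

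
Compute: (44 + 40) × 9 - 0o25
Convert 0o25 (octal) → 2×8 + 5 = 21 (decimal)
Expression in decimal: (44 + 40) × 9 - 21
Parentheses first: 44 + 40 = 84
Multiply: 84 × 9 = 756
Subtract: 756 - 21 = 735
735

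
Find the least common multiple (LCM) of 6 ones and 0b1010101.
Convert 6 ones (place-value notation) → 6 (decimal)
Convert 0b1010101 (binary) → 64 + 16 + 4 + 1 = 85 (decimal)
Compute lcm(6, 85) = 510
510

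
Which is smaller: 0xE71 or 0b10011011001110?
Convert 0xE71 (hexadecimal) → 14×256 + 7×16 + 1 = 3697 (decimal)
Convert 0b10011011001110 (binary) → 8192 + 1024 + 512 + 128 + 64 + 8 + 4 + 2 = 9934 (decimal)
Compare 3697 vs 9934: smaller = 3697
3697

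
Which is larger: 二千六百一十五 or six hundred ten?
Convert 二千六百一十五 (Chinese numeral) → 2×1000 + 6×100 + 1×10 + 5 = 2615 (decimal)
Convert six hundred ten (English words) → 6×100 + 10 = 610 (decimal)
Compare 2615 vs 610: larger = 2615
2615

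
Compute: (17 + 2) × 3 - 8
Parentheses first: 17 + 2 = 19
Multiply: 19 × 3 = 57
Subtract: 57 - 8 = 49
49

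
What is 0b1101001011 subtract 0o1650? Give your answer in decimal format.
Convert 0b1101001011 (binary) → 512 + 256 + 64 + 8 + 2 + 1 = 843 (decimal)
Convert 0o1650 (octal) → 1×512 + 6×64 + 5×8 = 936 (decimal)
Compute 843 - 936 = -93
-93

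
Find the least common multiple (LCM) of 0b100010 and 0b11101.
Convert 0b100010 (binary) → 32 + 2 = 34 (decimal)
Convert 0b11101 (binary) → 16 + 8 + 4 + 1 = 29 (decimal)
Compute lcm(34, 29) = 986
986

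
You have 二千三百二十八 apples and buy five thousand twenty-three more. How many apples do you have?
Convert 二千三百二十八 (Chinese numeral) → 2×1000 + 3×100 + 2×10 + 8 = 2328 (decimal)
Convert five thousand twenty-three (English words) → 5×1000 + 23 = 5023 (decimal)
Compute 2328 + 5023 = 7351
7351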